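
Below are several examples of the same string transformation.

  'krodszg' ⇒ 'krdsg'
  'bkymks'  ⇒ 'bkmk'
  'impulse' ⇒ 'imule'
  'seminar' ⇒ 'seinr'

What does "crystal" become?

crstl

Rule — double every character, then keep one character in every 3, starting at position 1 (positions 1st, 4th, 7th, ...).
Working it through for "crystal": intermediate "ccrryyssttaall", final "crstl".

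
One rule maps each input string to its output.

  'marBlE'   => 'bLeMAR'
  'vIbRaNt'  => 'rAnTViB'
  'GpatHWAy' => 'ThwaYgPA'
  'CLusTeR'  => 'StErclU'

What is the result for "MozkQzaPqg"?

The rule is to flip the case of every letter, then move the first 3 characters to the end (rotate left by 3).
Applying both steps to "MozkQzaPqg": "mOZKqZApQG", then "KqZApQGmOZ".

KqZApQGmOZ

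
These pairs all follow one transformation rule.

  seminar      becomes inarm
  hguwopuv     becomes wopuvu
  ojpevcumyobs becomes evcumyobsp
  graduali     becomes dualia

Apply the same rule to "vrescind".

What's happening: delete the first 2 characters, then move the first character to the end.
On "vrescind": the first step gives "escind", and the second then gives "scinde".

scinde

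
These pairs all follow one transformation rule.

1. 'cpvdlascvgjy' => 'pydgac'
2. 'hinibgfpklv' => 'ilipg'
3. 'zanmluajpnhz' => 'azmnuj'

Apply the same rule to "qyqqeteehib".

The pattern: keep every other character starting from the second (positions 2nd, 4th, 6th, ...), then take characters alternately from the front and the back (1st, last, 2nd, 2nd-last, ...).
For "qyqqeteehib", step one produces "yqtei"; step two turns that into "yiqet".

yiqet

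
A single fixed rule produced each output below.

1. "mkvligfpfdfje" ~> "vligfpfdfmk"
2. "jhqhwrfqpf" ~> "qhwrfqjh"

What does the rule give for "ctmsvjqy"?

Looking at the pairs, the operation is to delete the last 2 characters, then move the first 2 characters to the end (rotate left by 2).
Applying both steps to "ctmsvjqy": "ctmsvj", then "msvjct".

msvjct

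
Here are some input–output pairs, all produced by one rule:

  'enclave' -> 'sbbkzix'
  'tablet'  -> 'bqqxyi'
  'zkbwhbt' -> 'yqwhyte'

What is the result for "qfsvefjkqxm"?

The transformation: shift every letter 3 places backward in the alphabet (wrapping around), then move the last 2 characters to the front (rotate right by 2).
"qfsvefjkqxm" → "ncpsbcghnuj" → "ujncpsbcghn".

ujncpsbcghn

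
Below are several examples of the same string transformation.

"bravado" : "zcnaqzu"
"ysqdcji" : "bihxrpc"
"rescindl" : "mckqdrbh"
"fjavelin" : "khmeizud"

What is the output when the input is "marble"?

The transformation: move the last 3 characters to the front (rotate right by 3), then shift every letter 1 place backward in the alphabet (wrapping around).
For "marble", step one produces "blemar"; step two turns that into "akdlzq".

akdlzq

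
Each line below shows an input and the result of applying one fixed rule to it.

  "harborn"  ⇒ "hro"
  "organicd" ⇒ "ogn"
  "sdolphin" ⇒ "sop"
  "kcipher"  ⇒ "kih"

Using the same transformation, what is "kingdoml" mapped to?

What's happening: keep every other character starting from the first (positions 1st, 3rd, 5th, ...), then delete the last character.
Starting from "kingdoml": after the first operation, "kndm"; after the second, "knd".

knd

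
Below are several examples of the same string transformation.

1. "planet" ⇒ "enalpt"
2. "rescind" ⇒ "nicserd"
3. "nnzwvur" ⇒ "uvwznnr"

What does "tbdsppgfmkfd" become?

Each output is the input with this applied: reverse the string, then move the first character to the end.
Applying both steps to "tbdsppgfmkfd": "dfkmfgppsdbt", then "fkmfgppsdbtd".
(Check on "nnzwvur": → "ruvwznn" → "uvwznnr" ✓)

fkmfgppsdbtd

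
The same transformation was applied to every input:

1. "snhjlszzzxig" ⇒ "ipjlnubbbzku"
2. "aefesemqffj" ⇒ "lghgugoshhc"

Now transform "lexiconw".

Rule — shift every letter 2 places forward in the alphabet (wrapping around), then swap the first and last characters.
On "lexiconw": the first step gives "ngzkeqpy", and the second then gives "ygzkeqpn".

ygzkeqpn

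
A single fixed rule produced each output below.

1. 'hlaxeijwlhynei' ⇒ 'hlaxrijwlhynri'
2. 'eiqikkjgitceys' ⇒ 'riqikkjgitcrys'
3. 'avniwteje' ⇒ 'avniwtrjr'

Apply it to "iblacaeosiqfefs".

iblacarosiqfrfs

The rule is to replace every "e" with "r".
Applying that to "iblacaeosiqfefs" gives "iblacarosiqfrfs".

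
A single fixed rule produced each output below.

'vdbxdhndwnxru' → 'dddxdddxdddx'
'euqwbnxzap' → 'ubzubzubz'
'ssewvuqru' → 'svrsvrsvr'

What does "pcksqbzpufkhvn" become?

What's happening: keep one character in every 3, starting at position 2 (positions 2nd, 5th, 8th, ...), then write the whole string 3 times in a row.
Starting from "pcksqbzpufkhvn": after the first operation, "cqpkn"; after the second, "cqpkncqpkncqpkn".

cqpkncqpkncqpkn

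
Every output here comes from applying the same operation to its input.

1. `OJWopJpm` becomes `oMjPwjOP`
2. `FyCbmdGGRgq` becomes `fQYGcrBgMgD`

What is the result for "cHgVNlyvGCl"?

CLhcGgvVnYL

Rule — take characters alternately from the front and the back (1st, last, 2nd, 2nd-last, ...), then flip the case of every letter.
For "cHgVNlyvGCl" the result is "CLhcGgvVnYL".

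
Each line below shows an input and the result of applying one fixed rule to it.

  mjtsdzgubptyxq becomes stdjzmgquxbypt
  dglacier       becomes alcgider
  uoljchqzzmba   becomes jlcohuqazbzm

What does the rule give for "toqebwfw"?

eqbowtfw

The pattern: move the first 3 characters to the end (rotate left by 3), then take characters alternately from the front and the back (1st, last, 2nd, 2nd-last, ...).
Working it through for "toqebwfw": intermediate "ebwfwtoq", final "eqbowtfw".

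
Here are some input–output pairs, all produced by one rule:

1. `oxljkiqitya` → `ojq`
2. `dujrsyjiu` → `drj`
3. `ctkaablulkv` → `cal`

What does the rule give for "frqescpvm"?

The transformation: move the last 2 characters to the front (rotate right by 2), then keep one character in every 3, starting at position 3 (positions 3rd, 6th, 9th, ...).
"frqescpvm" → "vmfrqescp" → "fep".

fep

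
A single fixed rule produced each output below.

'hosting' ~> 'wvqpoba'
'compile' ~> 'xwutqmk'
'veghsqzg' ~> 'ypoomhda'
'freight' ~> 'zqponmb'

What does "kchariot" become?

The rule is to shift every letter 8 places forward in the alphabet (wrapping around), then sort the characters into reverse alphabetical order.
Applying both steps to "kchariot": "skpizqwb", then "zwsqpkib".
(Check on "hosting": → "pwabqvo" → "wvqpoba" ✓)

zwsqpkib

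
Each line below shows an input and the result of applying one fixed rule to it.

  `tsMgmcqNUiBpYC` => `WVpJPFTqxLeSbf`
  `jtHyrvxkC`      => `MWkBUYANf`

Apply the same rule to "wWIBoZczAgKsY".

ZzleRcFCdJnVb

In each case the input is transformed by: shift every letter 3 places forward in the alphabet (wrapping around), then flip the case of every letter.
Working it through for "wWIBoZczAgKsY": intermediate "zZLErCfcDjNvB", final "ZzleRcFCdJnVb".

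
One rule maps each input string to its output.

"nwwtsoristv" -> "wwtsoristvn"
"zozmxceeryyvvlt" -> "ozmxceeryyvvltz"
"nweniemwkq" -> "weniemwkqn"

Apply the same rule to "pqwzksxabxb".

The pattern: move the first character to the end.
"pqwzksxabxb" → "qwzksxabxbp".

qwzksxabxbp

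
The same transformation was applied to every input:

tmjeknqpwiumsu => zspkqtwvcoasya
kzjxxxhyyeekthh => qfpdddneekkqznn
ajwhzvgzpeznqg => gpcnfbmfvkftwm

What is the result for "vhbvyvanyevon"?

Rule — shift every letter 6 places forward in the alphabet (wrapping around).
"vhbvyvanyevon" → "bnhbebgtekbut".

bnhbebgtekbut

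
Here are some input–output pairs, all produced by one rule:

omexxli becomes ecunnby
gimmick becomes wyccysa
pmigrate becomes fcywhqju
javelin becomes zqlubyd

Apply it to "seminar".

What's happening: shift every letter 10 places backward in the alphabet (wrapping around).
Applying that to "seminar" gives "iucydqh".

iucydqh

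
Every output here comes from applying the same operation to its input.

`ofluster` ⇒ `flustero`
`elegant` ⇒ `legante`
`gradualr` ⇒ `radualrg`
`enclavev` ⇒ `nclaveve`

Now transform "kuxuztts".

Each output is the input with this applied: move the first character to the end.
So "kuxuztts" becomes "uxuzttsk".

uxuzttsk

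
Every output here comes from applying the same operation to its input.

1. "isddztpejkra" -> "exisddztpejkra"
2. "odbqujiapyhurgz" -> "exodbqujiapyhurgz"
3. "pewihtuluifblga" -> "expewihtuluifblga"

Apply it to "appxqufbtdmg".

exappxqufbtdmg

The pattern: prepend "ex".
For "appxqufbtdmg" the result is "exappxqufbtdmg".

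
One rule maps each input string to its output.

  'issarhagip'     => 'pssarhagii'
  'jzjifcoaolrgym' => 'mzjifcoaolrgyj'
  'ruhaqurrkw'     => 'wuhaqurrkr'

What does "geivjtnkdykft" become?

Rule — swap the first and last characters.
For "geivjtnkdykft" the result is "teivjtnkdykfg".

teivjtnkdykfg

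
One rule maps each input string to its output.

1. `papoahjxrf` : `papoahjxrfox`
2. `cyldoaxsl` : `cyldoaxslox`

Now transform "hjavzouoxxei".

Looking at the pairs, the operation is to append "ox".
Applying that to "hjavzouoxxei" gives "hjavzouoxxeiox".

hjavzouoxxeiox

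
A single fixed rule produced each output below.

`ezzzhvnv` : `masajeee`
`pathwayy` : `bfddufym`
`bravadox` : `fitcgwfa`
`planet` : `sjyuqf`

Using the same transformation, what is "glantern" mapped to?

yjwslqfs

The pattern: swap the front and back halves of the string, then shift every letter 5 places forward in the alphabet (wrapping around).
"glantern" → "ternglan" → "yjwslqfs".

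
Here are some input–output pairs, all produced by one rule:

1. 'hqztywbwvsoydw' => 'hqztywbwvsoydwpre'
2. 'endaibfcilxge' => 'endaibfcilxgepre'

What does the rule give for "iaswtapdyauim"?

The rule is to append "pre".
So "iaswtapdyauim" becomes "iaswtapdyauimpre".

iaswtapdyauimpre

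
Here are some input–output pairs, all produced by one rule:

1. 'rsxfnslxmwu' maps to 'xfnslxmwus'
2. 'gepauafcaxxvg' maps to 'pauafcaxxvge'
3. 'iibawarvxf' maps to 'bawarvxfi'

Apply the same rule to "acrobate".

Rule — delete the first character, then move the first character to the end.
Applying that to "acrobate" gives "robatec".

robatec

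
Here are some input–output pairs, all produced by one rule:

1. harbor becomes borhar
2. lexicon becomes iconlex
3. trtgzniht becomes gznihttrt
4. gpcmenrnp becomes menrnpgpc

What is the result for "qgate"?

Each output is the input with this applied: move the first 3 characters to the end (rotate left by 3).
So "qgate" becomes "teqga".

teqga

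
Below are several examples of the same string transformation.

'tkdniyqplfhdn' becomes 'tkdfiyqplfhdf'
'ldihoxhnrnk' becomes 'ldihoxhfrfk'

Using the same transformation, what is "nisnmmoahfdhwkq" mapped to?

fisfmmoahfdhwkq

The transformation: replace every "n" with "f".
Applying that to "nisnmmoahfdhwkq" gives "fisfmmoahfdhwkq".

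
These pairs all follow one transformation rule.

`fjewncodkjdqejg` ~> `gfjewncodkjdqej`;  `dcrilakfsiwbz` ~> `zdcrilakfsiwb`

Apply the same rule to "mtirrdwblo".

omtirrdwbl

The rule is to move the last character to the front.
On "mtirrdwblo" that produces "omtirrdwbl".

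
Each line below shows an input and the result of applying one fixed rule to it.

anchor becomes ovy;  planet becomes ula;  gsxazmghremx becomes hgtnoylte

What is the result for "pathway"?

odhf

What's happening: shift every letter 7 places forward in the alphabet (wrapping around), then delete the first 3 characters.
For "pathway", step one produces "whaodhf"; step two turns that into "odhf".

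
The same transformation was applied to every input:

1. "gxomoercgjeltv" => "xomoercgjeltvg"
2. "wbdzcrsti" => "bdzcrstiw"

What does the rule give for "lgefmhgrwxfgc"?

What's happening: move the first character to the end.
Applying that to "lgefmhgrwxfgc" gives "gefmhgrwxfgcl".

gefmhgrwxfgcl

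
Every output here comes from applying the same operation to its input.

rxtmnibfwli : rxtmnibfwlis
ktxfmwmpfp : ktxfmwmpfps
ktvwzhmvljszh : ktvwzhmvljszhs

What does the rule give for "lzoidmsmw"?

The rule is to append "s".
On "lzoidmsmw" that produces "lzoidmsmws".

lzoidmsmws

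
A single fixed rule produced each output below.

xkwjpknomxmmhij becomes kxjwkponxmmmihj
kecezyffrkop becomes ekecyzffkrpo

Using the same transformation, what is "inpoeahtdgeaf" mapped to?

The rule is to swap each adjacent pair of characters (1↔2, 3↔4, ...).
On "inpoeahtdgeaf" that produces "niopaethgdaef".

niopaethgdaef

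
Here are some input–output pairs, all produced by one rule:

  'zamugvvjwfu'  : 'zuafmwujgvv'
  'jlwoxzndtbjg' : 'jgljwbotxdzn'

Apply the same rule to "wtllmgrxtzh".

whtzltlxmrg

The transformation: take characters alternately from the front and the back (1st, last, 2nd, 2nd-last, ...).
Doing the same to "wtllmgrxtzh": "whtzltlxmrg".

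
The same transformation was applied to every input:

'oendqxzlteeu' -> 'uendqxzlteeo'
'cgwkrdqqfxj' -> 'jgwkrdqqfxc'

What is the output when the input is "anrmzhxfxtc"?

Looking at the pairs, the operation is to swap the first and last characters.
On "anrmzhxfxtc" that produces "cnrmzhxfxta".

cnrmzhxfxta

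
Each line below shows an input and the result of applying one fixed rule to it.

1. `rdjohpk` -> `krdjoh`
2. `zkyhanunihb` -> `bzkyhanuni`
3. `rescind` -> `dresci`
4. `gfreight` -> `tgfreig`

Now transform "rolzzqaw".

Rule — move the last 2 characters to the front (rotate right by 2), then delete the first character.
Applying that to "rolzzqaw" gives "wrolzzq".
(Check on "zkyhanunihb": → "hbzkyhanuni" → "bzkyhanuni" ✓)

wrolzzq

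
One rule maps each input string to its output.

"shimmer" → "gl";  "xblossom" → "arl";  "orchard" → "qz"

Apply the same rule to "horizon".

The transformation: keep one character in every 3, starting at position 2 (positions 2nd, 5th, 8th, ...), then shift every letter 1 place backward in the alphabet (wrapping around).
On "horizon": the first step gives "oz", and the second then gives "ny".

ny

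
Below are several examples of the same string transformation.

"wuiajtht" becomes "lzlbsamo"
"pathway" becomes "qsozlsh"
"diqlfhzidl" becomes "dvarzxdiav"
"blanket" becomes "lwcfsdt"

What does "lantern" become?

In each case the input is transformed by: shift every letter 8 places backward in the alphabet (wrapping around), then reverse the string.
Working it through for "lantern": intermediate "dsflwjf", final "fjwlfsd".

fjwlfsd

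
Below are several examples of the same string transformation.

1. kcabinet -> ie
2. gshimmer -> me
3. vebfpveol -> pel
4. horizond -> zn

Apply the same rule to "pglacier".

ce

What's happening: delete the first 3 characters, then keep every other character starting from the second (positions 2nd, 4th, 6th, ...).
"pglacier" → "acier" → "ce".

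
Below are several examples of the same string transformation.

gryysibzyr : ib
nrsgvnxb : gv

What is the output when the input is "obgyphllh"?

ph

Looking at the pairs, the operation is to move the last 3 characters to the front (rotate right by 3), then keep only the last 2 characters.
Working it through for "obgyphllh": intermediate "llhobgyph", final "ph".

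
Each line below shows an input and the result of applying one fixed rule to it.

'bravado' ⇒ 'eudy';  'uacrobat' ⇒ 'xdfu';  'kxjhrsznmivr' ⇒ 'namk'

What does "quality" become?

txdo

The pattern: shift every letter 3 places forward in the alphabet (wrapping around), then keep only the first 4 characters.
For "quality", step one produces "txdolwb"; step two turns that into "txdo".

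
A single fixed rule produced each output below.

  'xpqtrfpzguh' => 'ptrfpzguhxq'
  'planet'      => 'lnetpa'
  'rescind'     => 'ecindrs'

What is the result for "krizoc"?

rzocki

The transformation: move the first 2 characters to the end (rotate left by 2), then swap the first and last characters.
On "krizoc" that produces "rzocki".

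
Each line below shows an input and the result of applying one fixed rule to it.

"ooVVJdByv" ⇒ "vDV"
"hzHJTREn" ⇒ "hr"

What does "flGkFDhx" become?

gd

Looking at the pairs, the operation is to flip the case of every letter, then keep one character in every 3, starting at position 3 (positions 3rd, 6th, 9th, ...).
For "flGkFDhx" the result is "gd".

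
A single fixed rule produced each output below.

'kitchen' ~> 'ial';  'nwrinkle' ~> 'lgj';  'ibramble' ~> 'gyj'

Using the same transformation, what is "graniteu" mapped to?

Each output is the input with this applied: shift every letter 2 places backward in the alphabet (wrapping around), then keep one character in every 3, starting at position 1 (positions 1st, 4th, 7th, ...).
"graniteu" → "epylgrcs" → "elc".

elc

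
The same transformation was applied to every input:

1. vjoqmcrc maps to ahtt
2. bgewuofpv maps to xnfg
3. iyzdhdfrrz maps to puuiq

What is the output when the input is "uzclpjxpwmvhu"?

qcagdy

Rule — keep every other character starting from the second (positions 2nd, 4th, 6th, ...), then shift every letter 9 places backward in the alphabet (wrapping around).
On "uzclpjxpwmvhu": the first step gives "zljpmh", and the second then gives "qcagdy".
(Check on "bgewuofpv": → "gwop" → "xnfg" ✓)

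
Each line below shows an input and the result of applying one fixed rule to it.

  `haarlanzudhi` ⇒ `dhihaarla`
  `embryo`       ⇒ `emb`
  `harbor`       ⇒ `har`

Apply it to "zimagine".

ezima

The transformation: swap the front and back halves of the string, then delete the first 3 characters.
Working it through for "zimagine": intermediate "ginezima", final "ezima".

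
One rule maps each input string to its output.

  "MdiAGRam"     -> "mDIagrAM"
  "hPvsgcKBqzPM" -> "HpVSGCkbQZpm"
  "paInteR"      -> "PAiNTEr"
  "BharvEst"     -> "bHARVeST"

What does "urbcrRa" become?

Each output is the input with this applied: flip the case of every letter.
"urbcrRa" → "URBCRrA".

URBCRrA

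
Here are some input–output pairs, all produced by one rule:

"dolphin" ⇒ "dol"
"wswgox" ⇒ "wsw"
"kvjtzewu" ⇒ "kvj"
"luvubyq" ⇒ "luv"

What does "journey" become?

Rule — keep only the first 3 characters.
On "journey" that produces "jou".

jou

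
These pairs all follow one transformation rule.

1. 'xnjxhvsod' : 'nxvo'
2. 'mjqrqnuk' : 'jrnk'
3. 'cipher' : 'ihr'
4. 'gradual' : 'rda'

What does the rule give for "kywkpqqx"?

ykqx

The transformation: keep every other character starting from the second (positions 2nd, 4th, 6th, ...).
"kywkpqqx" → "ykqx".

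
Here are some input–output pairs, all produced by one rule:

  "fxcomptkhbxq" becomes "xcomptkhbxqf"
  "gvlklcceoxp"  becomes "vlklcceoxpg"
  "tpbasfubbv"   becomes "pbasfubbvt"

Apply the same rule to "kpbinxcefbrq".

pbinxcefbrqk

The pattern: move the first character to the end.
Doing the same to "kpbinxcefbrq": "pbinxcefbrqk".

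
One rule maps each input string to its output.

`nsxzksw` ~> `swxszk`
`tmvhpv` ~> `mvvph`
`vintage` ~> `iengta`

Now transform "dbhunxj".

The transformation: delete the first character, then take characters alternately from the front and the back (1st, last, 2nd, 2nd-last, ...).
"dbhunxj" → "bhunxj" → "bjhxun".

bjhxun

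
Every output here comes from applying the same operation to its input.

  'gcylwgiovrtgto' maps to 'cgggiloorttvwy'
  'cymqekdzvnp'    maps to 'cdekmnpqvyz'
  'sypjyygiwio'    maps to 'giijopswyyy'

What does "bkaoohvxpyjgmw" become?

abghjkmoopvwxy

What's happening: sort the characters into alphabetical order.
Doing the same to "bkaoohvxpyjgmw": "abghjkmoopvwxy".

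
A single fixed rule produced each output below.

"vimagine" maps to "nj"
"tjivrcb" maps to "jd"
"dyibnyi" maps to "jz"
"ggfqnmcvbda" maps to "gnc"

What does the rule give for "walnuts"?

Looking at the pairs, the operation is to keep one character in every 3, starting at position 3 (positions 3rd, 6th, 9th, ...), then shift every letter 1 place forward in the alphabet (wrapping around).
"walnuts" → "mu".

mu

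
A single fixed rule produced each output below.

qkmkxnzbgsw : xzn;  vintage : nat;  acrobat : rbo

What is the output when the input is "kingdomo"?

ogd

The rule is to take characters alternately from the front and the back (1st, last, 2nd, 2nd-last, ...), then keep only the last 3 characters.
Applying both steps to "kingdomo": "koimnogd", then "ogd".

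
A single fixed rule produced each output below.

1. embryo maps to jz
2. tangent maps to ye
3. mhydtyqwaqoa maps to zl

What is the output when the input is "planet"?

What's happening: shift every letter 11 places forward in the alphabet (wrapping around), then keep only the last 2 characters.
For "planet", step one produces "awlype"; step two turns that into "pe".

pe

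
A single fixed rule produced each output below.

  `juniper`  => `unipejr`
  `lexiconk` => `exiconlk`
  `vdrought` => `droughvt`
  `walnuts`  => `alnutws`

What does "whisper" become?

hispewr

The rule is to swap the first and last characters, then move the first character to the end.
"whisper" → "rhispew" → "hispewr".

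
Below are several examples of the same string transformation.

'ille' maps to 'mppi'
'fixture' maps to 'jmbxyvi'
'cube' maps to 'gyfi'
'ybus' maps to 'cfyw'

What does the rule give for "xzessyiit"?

Rule — shift every letter 4 places forward in the alphabet (wrapping around).
Applying that to "xzessyiit" gives "bdiwwcmmx".

bdiwwcmmx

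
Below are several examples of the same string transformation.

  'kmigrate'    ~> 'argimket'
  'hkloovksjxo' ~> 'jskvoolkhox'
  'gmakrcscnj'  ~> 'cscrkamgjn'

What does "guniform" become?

The transformation: reverse the string, then move the first 2 characters to the end (rotate left by 2).
For "guniform", step one produces "mrofinug"; step two turns that into "ofinugmr".
(Check on "gmakrcscnj": → "jncscrkamg" → "cscrkamgjn" ✓)

ofinugmr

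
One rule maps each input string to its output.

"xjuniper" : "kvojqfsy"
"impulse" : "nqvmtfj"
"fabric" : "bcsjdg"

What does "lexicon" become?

fyjdpom

Rule — move the first character to the end, then shift every letter 1 place forward in the alphabet (wrapping around).
For "lexicon", step one produces "exiconl"; step two turns that into "fyjdpom".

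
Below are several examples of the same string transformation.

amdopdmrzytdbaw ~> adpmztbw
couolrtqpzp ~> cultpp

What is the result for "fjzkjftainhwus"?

fzjtihu

Each output is the input with this applied: keep every other character starting from the first (positions 1st, 3rd, 5th, ...).
For "fjzkjftainhwus" the result is "fzjtihu".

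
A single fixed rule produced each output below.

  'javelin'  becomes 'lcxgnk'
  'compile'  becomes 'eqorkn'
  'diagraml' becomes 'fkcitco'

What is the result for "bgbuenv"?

The pattern: delete the last character, then shift every letter 2 places forward in the alphabet (wrapping around).
Starting from "bgbuenv": after the first operation, "bgbuen"; after the second, "didwgp".

didwgp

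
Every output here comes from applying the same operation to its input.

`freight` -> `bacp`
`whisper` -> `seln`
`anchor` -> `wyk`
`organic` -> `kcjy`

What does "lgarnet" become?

hwjp

The transformation: shift every letter 4 places backward in the alphabet (wrapping around), then keep every other character starting from the first (positions 1st, 3rd, 5th, ...).
"lgarnet" → "hcwnjap" → "hwjp".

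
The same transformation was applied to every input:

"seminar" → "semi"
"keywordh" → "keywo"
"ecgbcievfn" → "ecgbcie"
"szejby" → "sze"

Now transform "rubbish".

rubb

The rule is to delete the last 3 characters.
Applying that to "rubbish" gives "rubb".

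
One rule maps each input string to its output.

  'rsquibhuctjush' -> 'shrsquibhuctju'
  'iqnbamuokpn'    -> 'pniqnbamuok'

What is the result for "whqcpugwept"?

ptwhqcpugwe

The transformation: move the last 2 characters to the front (rotate right by 2).
On "whqcpugwept" that produces "ptwhqcpugwe".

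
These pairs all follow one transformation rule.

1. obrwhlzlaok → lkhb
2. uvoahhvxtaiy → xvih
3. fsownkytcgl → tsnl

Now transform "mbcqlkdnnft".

tnlb

Looking at the pairs, the operation is to keep one character in every 3, starting at position 2 (positions 2nd, 5th, 8th, ...), then sort the characters into reverse alphabetical order.
Working it through for "mbcqlkdnnft": intermediate "blnt", final "tnlb".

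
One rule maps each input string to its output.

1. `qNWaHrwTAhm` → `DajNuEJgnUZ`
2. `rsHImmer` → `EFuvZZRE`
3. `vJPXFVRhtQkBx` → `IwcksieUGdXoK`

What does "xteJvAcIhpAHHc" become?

What's happening: flip the case of every letter, then shift every letter 13 places forward in the alphabet (wrapping around) — i.e. ROT13.
On "xteJvAcIhpAHHc" that produces "KGRwInPvUCnuuP".

KGRwInPvUCnuuP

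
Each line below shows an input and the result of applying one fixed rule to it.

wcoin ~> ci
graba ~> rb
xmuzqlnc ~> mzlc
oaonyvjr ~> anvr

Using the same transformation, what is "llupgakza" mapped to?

Each output is the input with this applied: keep every other character starting from the second (positions 2nd, 4th, 6th, ...).
Doing the same to "llupgakza": "lpaz".

lpaz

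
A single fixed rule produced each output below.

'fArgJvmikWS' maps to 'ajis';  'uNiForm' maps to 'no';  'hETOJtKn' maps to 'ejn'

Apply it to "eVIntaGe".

The transformation: keep one character in every 3, starting at position 2 (positions 2nd, 5th, 8th, ...), then convert every letter to lowercase.
Applying that to "eVIntaGe" gives "vte".

vte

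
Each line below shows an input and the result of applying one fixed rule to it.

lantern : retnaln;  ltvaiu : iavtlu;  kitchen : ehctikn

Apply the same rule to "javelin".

ilevajn

The rule is to move the last character to the front, then reverse the string.
For "javelin", step one produces "njaveli"; step two turns that into "ilevajn".
(Check on "lantern": → "nlanter" → "retnaln" ✓)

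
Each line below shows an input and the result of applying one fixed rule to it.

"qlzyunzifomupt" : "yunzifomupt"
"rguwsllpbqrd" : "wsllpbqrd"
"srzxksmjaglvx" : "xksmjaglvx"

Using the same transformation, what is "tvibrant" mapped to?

In each case the input is transformed by: delete the first 3 characters.
Applying that to "tvibrant" gives "brant".

brant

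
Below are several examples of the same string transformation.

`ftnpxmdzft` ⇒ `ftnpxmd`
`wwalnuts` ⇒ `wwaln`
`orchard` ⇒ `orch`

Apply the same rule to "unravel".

unra

The pattern: delete the last 3 characters.
So "unravel" becomes "unra".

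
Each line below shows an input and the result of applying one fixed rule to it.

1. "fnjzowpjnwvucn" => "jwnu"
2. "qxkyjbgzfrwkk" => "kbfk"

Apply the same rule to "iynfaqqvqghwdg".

nqqw

In each case the input is transformed by: keep one character in every 3, starting at position 3 (positions 3rd, 6th, 9th, ...).
On "iynfaqqvqghwdg" that produces "nqqw".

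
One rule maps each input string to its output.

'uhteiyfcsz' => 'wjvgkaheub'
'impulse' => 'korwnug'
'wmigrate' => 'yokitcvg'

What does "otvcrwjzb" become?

qvxetylbd

Looking at the pairs, the operation is to shift every letter 2 places forward in the alphabet (wrapping around).
On "otvcrwjzb" that produces "qvxetylbd".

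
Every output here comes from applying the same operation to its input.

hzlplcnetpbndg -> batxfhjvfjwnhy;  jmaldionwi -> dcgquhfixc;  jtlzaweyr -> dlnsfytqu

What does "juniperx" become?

drolhycj

Looking at the pairs, the operation is to take characters alternately from the front and the back (1st, last, 2nd, 2nd-last, ...), then shift every letter 6 places backward in the alphabet (wrapping around).
"juniperx" → "jxurneip" → "drolhycj".
(Check on "jmaldionwi": → "jimwanlodi" → "dcgquhfixc" ✓)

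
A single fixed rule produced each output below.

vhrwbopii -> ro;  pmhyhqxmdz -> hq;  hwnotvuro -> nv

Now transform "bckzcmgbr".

km

The rule is to keep one character in every 3, starting at position 3 (positions 3rd, 6th, 9th, ...), then delete the last character.
Working it through for "bckzcmgbr": intermediate "kmr", final "km".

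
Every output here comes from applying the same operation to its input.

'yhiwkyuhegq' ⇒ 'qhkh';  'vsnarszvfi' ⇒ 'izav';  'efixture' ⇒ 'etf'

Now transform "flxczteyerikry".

The rule is to reverse the string, then keep one character in every 3, starting at position 1 (positions 1st, 4th, 7th, ...).
"flxczteyerikry" → "yiyzl".

yiyzl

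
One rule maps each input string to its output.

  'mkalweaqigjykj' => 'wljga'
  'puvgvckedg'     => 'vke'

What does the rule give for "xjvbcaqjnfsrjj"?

vqjfa

Looking at the pairs, the operation is to sort the characters into reverse alphabetical order, then keep one character in every 3, starting at position 2 (positions 2nd, 5th, 8th, ...).
On "xjvbcaqjnfsrjj": the first step gives "xvsrqnjjjjfcba", and the second then gives "vqjfa".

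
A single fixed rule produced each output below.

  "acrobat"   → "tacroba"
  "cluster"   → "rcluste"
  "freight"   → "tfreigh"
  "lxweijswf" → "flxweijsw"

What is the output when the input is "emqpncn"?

The transformation: move the last character to the front.
On "emqpncn" that produces "nemqpnc".

nemqpnc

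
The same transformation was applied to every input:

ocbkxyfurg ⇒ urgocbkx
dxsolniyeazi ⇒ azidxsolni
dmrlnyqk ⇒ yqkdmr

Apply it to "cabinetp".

etpcab

The transformation: move the last 3 characters to the front (rotate right by 3), then delete the last 2 characters.
Starting from "cabinetp": after the first operation, "etpcabin"; after the second, "etpcab".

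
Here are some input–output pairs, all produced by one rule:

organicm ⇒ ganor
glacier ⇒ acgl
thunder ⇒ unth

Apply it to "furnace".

rnfu

Rule — delete the last 3 characters, then move the first 2 characters to the end (rotate left by 2).
"furnace" → "furn" → "rnfu".
(Check on "thunder": → "thun" → "unth" ✓)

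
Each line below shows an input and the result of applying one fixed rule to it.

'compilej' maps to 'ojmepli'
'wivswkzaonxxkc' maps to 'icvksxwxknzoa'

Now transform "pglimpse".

gelsipm

In each case the input is transformed by: delete the first character, then take characters alternately from the front and the back (1st, last, 2nd, 2nd-last, ...).
Applying that to "pglimpse" gives "gelsipm".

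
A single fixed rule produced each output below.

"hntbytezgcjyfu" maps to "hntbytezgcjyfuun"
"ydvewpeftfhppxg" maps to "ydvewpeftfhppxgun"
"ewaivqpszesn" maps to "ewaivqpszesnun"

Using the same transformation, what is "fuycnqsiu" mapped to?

fuycnqsiuun

The pattern: append "un".
"fuycnqsiu" → "fuycnqsiuun".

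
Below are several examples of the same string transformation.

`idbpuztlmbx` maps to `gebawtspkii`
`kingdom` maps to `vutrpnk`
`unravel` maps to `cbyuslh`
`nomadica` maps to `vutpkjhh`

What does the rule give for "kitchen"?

aurpolj

Looking at the pairs, the operation is to sort the characters into reverse alphabetical order, then shift every letter 7 places forward in the alphabet (wrapping around).
Starting from "kitchen": after the first operation, "tnkihec"; after the second, "aurpolj".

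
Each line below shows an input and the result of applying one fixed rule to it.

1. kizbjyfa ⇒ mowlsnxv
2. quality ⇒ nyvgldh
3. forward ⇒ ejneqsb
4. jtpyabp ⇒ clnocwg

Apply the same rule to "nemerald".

The transformation: move the first 2 characters to the end (rotate left by 2), then shift every letter 13 places forward in the alphabet (wrapping around) — i.e. ROT13.
Starting from "nemerald": after the first operation, "meraldne"; after the second, "zrenyqar".

zrenyqar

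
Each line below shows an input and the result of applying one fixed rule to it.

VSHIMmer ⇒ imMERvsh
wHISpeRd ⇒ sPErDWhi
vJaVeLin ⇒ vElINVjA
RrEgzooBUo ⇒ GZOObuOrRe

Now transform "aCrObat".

oBATAcR

The rule is to move the first 3 characters to the end (rotate left by 3), then flip the case of every letter.
"aCrObat" → "ObataCr" → "oBATAcR".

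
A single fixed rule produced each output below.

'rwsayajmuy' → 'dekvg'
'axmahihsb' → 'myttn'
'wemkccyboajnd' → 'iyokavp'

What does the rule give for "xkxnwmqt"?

jjic

The rule is to keep every other character starting from the first (positions 1st, 3rd, 5th, ...), then shift every letter 12 places forward in the alphabet (wrapping around).
Starting from "xkxnwmqt": after the first operation, "xxwq"; after the second, "jjic".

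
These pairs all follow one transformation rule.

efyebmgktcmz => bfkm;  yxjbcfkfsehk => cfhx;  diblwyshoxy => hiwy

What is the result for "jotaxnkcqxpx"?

copx

Rule — keep one character in every 3, starting at position 2 (positions 2nd, 5th, 8th, ...), then sort the characters into alphabetical order.
"jotaxnkcqxpx" → "oxcp" → "copx".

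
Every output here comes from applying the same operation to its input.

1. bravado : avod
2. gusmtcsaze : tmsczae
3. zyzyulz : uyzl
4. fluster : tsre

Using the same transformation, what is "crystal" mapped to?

tsla

The rule is to delete the first 3 characters, then swap each adjacent pair of characters (1↔2, 3↔4, ...).
Working it through for "crystal": intermediate "stal", final "tsla".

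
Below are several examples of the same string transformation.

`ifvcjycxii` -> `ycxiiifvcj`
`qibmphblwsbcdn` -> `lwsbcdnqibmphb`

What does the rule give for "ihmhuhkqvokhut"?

qvokhutihmhuhk

What's happening: swap the front and back halves of the string.
For "ihmhuhkqvokhut" the result is "qvokhutihmhuhk".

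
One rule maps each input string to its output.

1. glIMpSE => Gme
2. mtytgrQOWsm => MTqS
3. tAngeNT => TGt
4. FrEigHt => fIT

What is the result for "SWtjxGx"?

In each case the input is transformed by: keep one character in every 3, starting at position 1 (positions 1st, 4th, 7th, ...), then flip the case of every letter.
For "SWtjxGx", step one produces "Sjx"; step two turns that into "sJX".
(Check on "mtytgrQOWsm": → "mtQs" → "MTqS" ✓)

sJX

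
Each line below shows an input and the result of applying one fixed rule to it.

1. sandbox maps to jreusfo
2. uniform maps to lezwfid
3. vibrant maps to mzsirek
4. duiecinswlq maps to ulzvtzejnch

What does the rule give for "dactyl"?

The transformation: shift every letter 9 places backward in the alphabet (wrapping around).
Doing the same to "dactyl": "urtkpc".

urtkpc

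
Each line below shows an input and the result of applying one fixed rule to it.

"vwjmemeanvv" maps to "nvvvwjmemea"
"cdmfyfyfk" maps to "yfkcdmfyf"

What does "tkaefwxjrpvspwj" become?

pwjtkaefwxjrpvs

The rule is to move the last 3 characters to the front (rotate right by 3).
Applying that to "tkaefwxjrpvspwj" gives "pwjtkaefwxjrpvs".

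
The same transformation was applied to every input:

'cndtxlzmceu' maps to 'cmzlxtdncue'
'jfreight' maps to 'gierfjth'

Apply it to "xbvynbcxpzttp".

The transformation: move the last 2 characters to the front (rotate right by 2), then reverse the string.
"xbvynbcxpzttp" → "tpxbvynbcxpzt" → "tzpxcbnyvbxpt".

tzpxcbnyvbxpt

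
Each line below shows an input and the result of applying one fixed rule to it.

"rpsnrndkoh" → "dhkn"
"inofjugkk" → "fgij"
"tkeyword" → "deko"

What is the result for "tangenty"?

aegn

The rule is to sort the characters into alphabetical order, then keep only the first 4 characters.
On "tangenty" that produces "aegn".
(Check on "rpsnrndkoh": → "dhknnoprrs" → "dhkn" ✓)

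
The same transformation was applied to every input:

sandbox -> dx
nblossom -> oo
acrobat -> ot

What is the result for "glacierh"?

Each output is the input with this applied: move the first character to the end, then keep one character in every 3, starting at position 3 (positions 3rd, 6th, 9th, ...).
On "glacierh": the first step gives "lacierhg", and the second then gives "cr".

cr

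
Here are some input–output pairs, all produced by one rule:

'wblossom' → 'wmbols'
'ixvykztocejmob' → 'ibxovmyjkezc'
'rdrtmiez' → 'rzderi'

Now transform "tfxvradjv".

Looking at the pairs, the operation is to take characters alternately from the front and the back (1st, last, 2nd, 2nd-last, ...), then delete the last 2 characters.
"tfxvradjv" → "tvfjxdvar" → "tvfjxdv".
(Check on "wblossom": → "wmbolsos" → "wmbols" ✓)

tvfjxdv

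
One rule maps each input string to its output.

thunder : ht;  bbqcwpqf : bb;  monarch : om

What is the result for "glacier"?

lg

The pattern: swap each adjacent pair of characters (1↔2, 3↔4, ...), then keep only the first 2 characters.
Applying both steps to "glacier": "lgcaeir", then "lg".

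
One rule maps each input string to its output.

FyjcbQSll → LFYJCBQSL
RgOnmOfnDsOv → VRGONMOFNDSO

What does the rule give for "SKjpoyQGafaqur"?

RSKJPOYQGAFAQU

The rule is to move the last character to the front, then convert every letter to uppercase.
On "SKjpoyQGafaqur": the first step gives "rSKjpoyQGafaqu", and the second then gives "RSKJPOYQGAFAQU".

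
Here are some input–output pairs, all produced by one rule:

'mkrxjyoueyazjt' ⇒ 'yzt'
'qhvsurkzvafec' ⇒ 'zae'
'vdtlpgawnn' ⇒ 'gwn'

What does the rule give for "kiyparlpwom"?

In each case the input is transformed by: keep every other character starting from the second (positions 2nd, 4th, 6th, ...), then keep only the last 3 characters.
For "kiyparlpwom", step one produces "iprpo"; step two turns that into "rpo".

rpo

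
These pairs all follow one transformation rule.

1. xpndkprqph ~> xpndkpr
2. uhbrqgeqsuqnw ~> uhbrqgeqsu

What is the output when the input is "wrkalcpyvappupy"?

Rule — delete the last 3 characters.
So "wrkalcpyvappupy" becomes "wrkalcpyvapp".

wrkalcpyvapp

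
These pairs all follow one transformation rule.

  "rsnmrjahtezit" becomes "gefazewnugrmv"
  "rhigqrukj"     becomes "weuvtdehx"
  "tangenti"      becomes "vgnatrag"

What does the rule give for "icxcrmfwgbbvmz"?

The transformation: move the last character to the front, then shift every letter 13 places forward in the alphabet (wrapping around) — i.e. ROT13.
"icxcrmfwgbbvmz" → "zicxcrmfwgbbvm" → "mvpkpezsjtooiz".

mvpkpezsjtooiz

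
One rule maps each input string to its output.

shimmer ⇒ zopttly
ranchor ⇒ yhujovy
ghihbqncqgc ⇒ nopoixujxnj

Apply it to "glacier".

nshjply

The rule is to shift every letter 7 places forward in the alphabet (wrapping around).
For "glacier" the result is "nshjply".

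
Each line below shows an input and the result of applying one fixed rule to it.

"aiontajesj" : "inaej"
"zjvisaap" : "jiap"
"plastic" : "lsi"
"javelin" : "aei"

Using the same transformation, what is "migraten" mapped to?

irtn

The transformation: keep every other character starting from the second (positions 2nd, 4th, 6th, ...).
On "migraten" that produces "irtn".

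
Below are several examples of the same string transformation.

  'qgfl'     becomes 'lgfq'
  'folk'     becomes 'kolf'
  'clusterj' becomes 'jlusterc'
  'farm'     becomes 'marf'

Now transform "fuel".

The pattern: swap the first and last characters.
So "fuel" becomes "luef".

luef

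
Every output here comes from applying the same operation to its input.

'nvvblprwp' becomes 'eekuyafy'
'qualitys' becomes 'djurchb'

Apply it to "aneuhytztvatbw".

Each output is the input with this applied: shift every letter 9 places forward in the alphabet (wrapping around), then delete the first character.
Starting from "aneuhytztvatbw": after the first operation, "jwndqhcicejckf"; after the second, "wndqhcicejckf".
(Check on "nvvblprwp": → "weekuyafy" → "eekuyafy" ✓)

wndqhcicejckf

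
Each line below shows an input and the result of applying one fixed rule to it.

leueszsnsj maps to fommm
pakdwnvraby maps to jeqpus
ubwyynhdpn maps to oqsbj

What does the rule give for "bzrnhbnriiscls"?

Rule — shift every letter 6 places backward in the alphabet (wrapping around), then keep every other character starting from the first (positions 1st, 3rd, 5th, ...).
Applying that to "bzrnhbnriiscls" gives "vlbhcmf".

vlbhcmf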